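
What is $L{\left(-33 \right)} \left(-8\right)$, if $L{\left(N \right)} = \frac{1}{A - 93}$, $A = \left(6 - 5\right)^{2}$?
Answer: $\frac{2}{23} \approx 0.086957$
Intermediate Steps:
$A = 1$ ($A = 1^{2} = 1$)
$L{\left(N \right)} = - \frac{1}{92}$ ($L{\left(N \right)} = \frac{1}{1 - 93} = \frac{1}{-92} = - \frac{1}{92}$)
$L{\left(-33 \right)} \left(-8\right) = \left(- \frac{1}{92}\right) \left(-8\right) = \frac{2}{23}$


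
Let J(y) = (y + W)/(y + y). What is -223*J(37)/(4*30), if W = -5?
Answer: -446/555 ≈ -0.80360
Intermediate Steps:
J(y) = (-5 + y)/(2*y) (J(y) = (y - 5)/(y + y) = (-5 + y)/((2*y)) = (-5 + y)*(1/(2*y)) = (-5 + y)/(2*y))
-223*J(37)/(4*30) = -223*(½)*(-5 + 37)/37/(4*30) = -223*(½)*(1/37)*32/120 = -3568/(37*120) = -223*2/555 = -446/555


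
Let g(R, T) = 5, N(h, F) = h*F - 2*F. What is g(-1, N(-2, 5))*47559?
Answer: 237795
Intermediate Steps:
N(h, F) = -2*F + F*h (N(h, F) = F*h - 2*F = -2*F + F*h)
g(-1, N(-2, 5))*47559 = 5*47559 = 237795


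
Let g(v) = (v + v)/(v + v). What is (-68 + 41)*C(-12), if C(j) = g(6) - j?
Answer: -351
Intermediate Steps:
g(v) = 1 (g(v) = (2*v)/((2*v)) = (2*v)*(1/(2*v)) = 1)
C(j) = 1 - j
(-68 + 41)*C(-12) = (-68 + 41)*(1 - 1*(-12)) = -27*(1 + 12) = -27*13 = -351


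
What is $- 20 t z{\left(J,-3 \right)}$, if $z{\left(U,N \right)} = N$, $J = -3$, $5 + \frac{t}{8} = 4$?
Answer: $-480$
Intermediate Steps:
$t = -8$ ($t = -40 + 8 \cdot 4 = -40 + 32 = -8$)
$- 20 t z{\left(J,-3 \right)} = \left(-20\right) \left(-8\right) \left(-3\right) = 160 \left(-3\right) = -480$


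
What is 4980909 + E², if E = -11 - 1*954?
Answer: 5912134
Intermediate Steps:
E = -965 (E = -11 - 954 = -965)
4980909 + E² = 4980909 + (-965)² = 4980909 + 931225 = 5912134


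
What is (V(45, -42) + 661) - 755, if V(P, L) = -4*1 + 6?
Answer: -92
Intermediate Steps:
V(P, L) = 2 (V(P, L) = -4 + 6 = 2)
(V(45, -42) + 661) - 755 = (2 + 661) - 755 = 663 - 755 = -92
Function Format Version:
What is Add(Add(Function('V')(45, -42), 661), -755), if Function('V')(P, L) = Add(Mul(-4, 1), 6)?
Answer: -92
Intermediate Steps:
Function('V')(P, L) = 2 (Function('V')(P, L) = Add(-4, 6) = 2)
Add(Add(Function('V')(45, -42), 661), -755) = Add(Add(2, 661), -755) = Add(663, -755) = -92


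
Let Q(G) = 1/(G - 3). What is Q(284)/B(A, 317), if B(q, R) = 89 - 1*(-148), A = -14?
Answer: 1/66597 ≈ 1.5016e-5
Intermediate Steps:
Q(G) = 1/(-3 + G)
B(q, R) = 237 (B(q, R) = 89 + 148 = 237)
Q(284)/B(A, 317) = 1/((-3 + 284)*237) = (1/237)/281 = (1/281)*(1/237) = 1/66597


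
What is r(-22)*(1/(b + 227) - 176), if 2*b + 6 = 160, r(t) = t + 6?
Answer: 53503/19 ≈ 2815.9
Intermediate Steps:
r(t) = 6 + t
b = 77 (b = -3 + (½)*160 = -3 + 80 = 77)
r(-22)*(1/(b + 227) - 176) = (6 - 22)*(1/(77 + 227) - 176) = -16*(1/304 - 176) = -16*(-53503/304) = 53503/19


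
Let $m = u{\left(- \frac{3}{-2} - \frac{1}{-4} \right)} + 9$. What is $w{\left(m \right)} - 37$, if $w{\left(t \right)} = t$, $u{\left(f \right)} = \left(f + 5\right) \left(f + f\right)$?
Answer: $- \frac{35}{8} \approx -4.375$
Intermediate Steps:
$u{\left(f \right)} = 2 f \left(5 + f\right)$ ($u{\left(f \right)} = \left(5 + f\right) 2 f = 2 f \left(5 + f\right)$)
$m = \frac{261}{8}$ ($m = 2 \left(- \frac{3}{-2} - \frac{1}{-4}\right) \left(5 - \left(- \frac{1}{4} - \frac{3}{2}\right)\right) + 9 = 2 \left(\left(-3\right) \left(- \frac{1}{2}\right) - - \frac{1}{4}\right) \left(5 - - \frac{7}{4}\right) + 9 = 2 \left(\frac{3}{2} + \frac{1}{4}\right) \left(5 + \left(\frac{3}{2} + \frac{1}{4}\right)\right) + 9 = 2 \cdot \frac{7}{4} \left(5 + \frac{7}{4}\right) + 9 = 2 \cdot \frac{7}{4} \cdot \frac{27}{4} + 9 = \frac{189}{8} + 9 = \frac{261}{8} \approx 32.625$)
$w{\left(m \right)} - 37 = \frac{261}{8} - 37 = - \frac{35}{8}$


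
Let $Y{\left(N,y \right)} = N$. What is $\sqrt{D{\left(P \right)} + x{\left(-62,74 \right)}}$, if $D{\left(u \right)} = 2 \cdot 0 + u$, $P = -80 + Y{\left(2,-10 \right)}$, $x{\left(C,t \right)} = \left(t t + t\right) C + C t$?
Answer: $i \sqrt{348766} \approx 590.56 i$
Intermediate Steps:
$x{\left(C,t \right)} = C t + C \left(t + t^{2}\right)$ ($x{\left(C,t \right)} = \left(t^{2} + t\right) C + C t = \left(t + t^{2}\right) C + C t = C \left(t + t^{2}\right) + C t = C t + C \left(t + t^{2}\right)$)
$P = -78$ ($P = -80 + 2 = -78$)
$D{\left(u \right)} = u$ ($D{\left(u \right)} = 0 + u = u$)
$\sqrt{D{\left(P \right)} + x{\left(-62,74 \right)}} = \sqrt{-78 - 4588 \left(2 + 74\right)} = \sqrt{-78 - 4588 \cdot 76} = \sqrt{-78 - 348688} = \sqrt{-348766} = i \sqrt{348766}$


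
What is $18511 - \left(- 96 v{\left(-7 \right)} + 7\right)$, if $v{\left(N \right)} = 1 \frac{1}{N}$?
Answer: $\frac{129432}{7} \approx 18490.0$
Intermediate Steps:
$v{\left(N \right)} = \frac{1}{N}$
$18511 - \left(- 96 v{\left(-7 \right)} + 7\right) = 18511 - \left(- \frac{96}{-7} + 7\right) = 18511 - \left(\left(-96\right) \left(- \frac{1}{7}\right) + 7\right) = 18511 - \left(\frac{96}{7} + 7\right) = 18511 - \frac{145}{7} = \frac{129432}{7}$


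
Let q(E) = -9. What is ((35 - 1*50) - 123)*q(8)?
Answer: 1242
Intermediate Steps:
((35 - 1*50) - 123)*q(8) = ((35 - 1*50) - 123)*(-9) = ((35 - 50) - 123)*(-9) = (-15 - 123)*(-9) = -138*(-9) = 1242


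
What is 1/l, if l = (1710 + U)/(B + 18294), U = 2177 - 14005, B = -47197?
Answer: 28903/10118 ≈ 2.8566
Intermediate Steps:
U = -11828
l = 10118/28903 (l = (1710 - 11828)/(-47197 + 18294) = -10118/(-28903) = -10118*(-1/28903) = 10118/28903 ≈ 0.35007)
1/l = 1/(10118/28903) = 28903/10118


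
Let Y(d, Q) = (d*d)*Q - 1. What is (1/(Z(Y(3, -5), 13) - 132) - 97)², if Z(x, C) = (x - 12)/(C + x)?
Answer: 173838129721/18472804 ≈ 9410.5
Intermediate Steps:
Y(d, Q) = -1 + Q*d² (Y(d, Q) = d²*Q - 1 = Q*d² - 1 = -1 + Q*d²)
Z(x, C) = (-12 + x)/(C + x)
(1/(Z(Y(3, -5), 13) - 132) - 97)² = (1/((-12 + (-1 - 5*3²))/(13 + (-1 - 5*3²)) - 132) - 97)² = (1/((-12 + (-1 - 5*9))/(13 + (-1 - 5*9)) - 132) - 97)² = (1/((-12 + (-1 - 45))/(13 + (-1 - 45)) - 132) - 97)² = (1/((-12 - 46)/(13 - 46) - 132) - 97)² = (1/(-58/(-33) - 132) - 97)² = (1/(-1/33*(-58) - 132) - 97)² = (1/(58/33 - 132) - 97)² = (1/(-4298/33) - 97)² = (-33/4298 - 97)² = (-416939/4298)² = 173838129721/18472804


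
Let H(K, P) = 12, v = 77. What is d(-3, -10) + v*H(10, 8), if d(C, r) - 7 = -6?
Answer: 925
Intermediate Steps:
d(C, r) = 1 (d(C, r) = 7 - 6 = 1)
d(-3, -10) + v*H(10, 8) = 1 + 77*12 = 1 + 924 = 925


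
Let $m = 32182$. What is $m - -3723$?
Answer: $35905$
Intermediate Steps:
$m - -3723 = 32182 - -3723 = 32182 + 3723 = 35905$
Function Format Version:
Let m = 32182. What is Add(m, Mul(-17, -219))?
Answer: 35905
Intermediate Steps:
Add(m, Mul(-17, -219)) = Add(32182, Mul(-17, -219)) = Add(32182, 3723) = 35905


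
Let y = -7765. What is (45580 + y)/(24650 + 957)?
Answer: 37815/25607 ≈ 1.4767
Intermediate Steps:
(45580 + y)/(24650 + 957) = (45580 - 7765)/(24650 + 957) = 37815/25607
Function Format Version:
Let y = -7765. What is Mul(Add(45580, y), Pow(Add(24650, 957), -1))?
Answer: Rational(37815, 25607) ≈ 1.4767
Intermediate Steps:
Mul(Add(45580, y), Pow(Add(24650, 957), -1)) = Mul(Add(45580, -7765), Pow(Add(24650, 957), -1)) = Mul(37815, Pow(25607, -1)) = Mul(37815, Rational(1, 25607)) = Rational(37815, 25607)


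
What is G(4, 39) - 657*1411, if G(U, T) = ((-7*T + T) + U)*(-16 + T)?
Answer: -932317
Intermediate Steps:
G(U, T) = (-16 + T)*(U - 6*T) (G(U, T) = (-6*T + U)*(-16 + T) = (U - 6*T)*(-16 + T) = (-16 + T)*(U - 6*T))
G(4, 39) - 657*1411 = (-16*4 - 6*39**2 + 96*39 + 39*4) - 657*1411 = (-64 - 6*1521 + 3744 + 156) - 927027 = (-64 - 9126 + 3744 + 156) - 927027 = -5290 - 927027 = -932317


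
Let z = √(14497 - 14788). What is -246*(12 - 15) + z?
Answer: 738 + I*√291 ≈ 738.0 + 17.059*I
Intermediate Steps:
z = I*√291 (z = √(-291) = I*√291 ≈ 17.059*I)
-246*(12 - 15) + z = -246*(12 - 15) + I*√291 = -246*(-3) + I*√291 = -41*(-18) + I*√291 = 738 + I*√291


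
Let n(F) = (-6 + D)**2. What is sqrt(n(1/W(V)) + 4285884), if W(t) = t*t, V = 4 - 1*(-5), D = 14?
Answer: 2*sqrt(1071487) ≈ 2070.3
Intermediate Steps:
V = 9 (V = 4 + 5 = 9)
W(t) = t**2
n(F) = 64 (n(F) = (-6 + 14)**2 = 8**2 = 64)
sqrt(n(1/W(V)) + 4285884) = sqrt(64 + 4285884) = sqrt(4285948) = 2*sqrt(1071487)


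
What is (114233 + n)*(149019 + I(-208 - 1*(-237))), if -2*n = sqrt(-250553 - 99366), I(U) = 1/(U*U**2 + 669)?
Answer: 426559513259999/25058 - 3734118103*I*sqrt(349919)/50116 ≈ 1.7023e+10 - 4.4075e+7*I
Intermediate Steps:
I(U) = 1/(669 + U**3) (I(U) = 1/(U**3 + 669) = 1/(669 + U**3))
n = -I*sqrt(349919)/2 (n = -sqrt(-250553 - 99366)/2 = -I*sqrt(349919)/2 ≈ -295.77*I)
(114233 + n)*(149019 + I(-208 - 1*(-237))) = (114233 - I*sqrt(349919)/2)*(149019 + 1/(669 + (-208 - 1*(-237))**3)) = (114233 - I*sqrt(349919)/2)*(149019 + 1/(669 + (-208 + 237)**3)) = (114233 - I*sqrt(349919)/2)*(149019 + 1/(669 + 29**3)) = (114233 - I*sqrt(349919)/2)*(149019 + 1/(669 + 24389)) = (114233 - I*sqrt(349919)/2)*(149019 + 1/25058) = (114233 - I*sqrt(349919)/2)*(3734118103/25058) = 426559513259999/25058 - 3734118103*I*sqrt(349919)/50116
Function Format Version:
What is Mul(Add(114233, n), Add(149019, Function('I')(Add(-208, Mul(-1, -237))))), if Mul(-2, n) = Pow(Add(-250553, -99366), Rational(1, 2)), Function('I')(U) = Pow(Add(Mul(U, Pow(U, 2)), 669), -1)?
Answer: Add(Rational(426559513259999, 25058), Mul(Rational(-3734118103, 50116), I, Pow(349919, Rational(1, 2)))) ≈ Add(1.7023e+10, Mul(-4.4075e+7, I))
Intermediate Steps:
Function('I')(U) = Pow(Add(669, Pow(U, 3)), -1) (Function('I')(U) = Pow(Add(Pow(U, 3), 669), -1) = Pow(Add(669, Pow(U, 3)), -1))
n = Mul(Rational(-1, 2), I, Pow(349919, Rational(1, 2))) (n = Mul(Rational(-1, 2), Pow(Add(-250553, -99366), Rational(1, 2))) = Mul(Rational(-1, 2), Pow(-349919, Rational(1, 2))) = Mul(Rational(-1, 2), Mul(I, Pow(349919, Rational(1, 2)))) = Mul(Rational(-1, 2), I, Pow(349919, Rational(1, 2))) ≈ Mul(-295.77, I))
Mul(Add(114233, n), Add(149019, Function('I')(Add(-208, Mul(-1, -237))))) = Mul(Add(114233, Mul(Rational(-1, 2), I, Pow(349919, Rational(1, 2)))), Add(149019, Pow(Add(669, Pow(Add(-208, Mul(-1, -237)), 3)), -1))) = Mul(Add(114233, Mul(Rational(-1, 2), I, Pow(349919, Rational(1, 2)))), Add(149019, Pow(Add(669, Pow(Add(-208, 237), 3)), -1))) = Mul(Add(114233, Mul(Rational(-1, 2), I, Pow(349919, Rational(1, 2)))), Add(149019, Pow(Add(669, Pow(29, 3)), -1))) = Mul(Add(114233, Mul(Rational(-1, 2), I, Pow(349919, Rational(1, 2)))), Add(149019, Pow(Add(669, 24389), -1))) = Mul(Add(114233, Mul(Rational(-1, 2), I, Pow(349919, Rational(1, 2)))), Add(149019, Pow(25058, -1))) = Mul(Add(114233, Mul(Rational(-1, 2), I, Pow(349919, Rational(1, 2)))), Add(149019, Rational(1, 25058))) = Mul(Add(114233, Mul(Rational(-1, 2), I, Pow(349919, Rational(1, 2)))), Rational(3734118103, 25058)) = Add(Rational(426559513259999, 25058), Mul(Rational(-3734118103, 50116), I, Pow(349919, Rational(1, 2))))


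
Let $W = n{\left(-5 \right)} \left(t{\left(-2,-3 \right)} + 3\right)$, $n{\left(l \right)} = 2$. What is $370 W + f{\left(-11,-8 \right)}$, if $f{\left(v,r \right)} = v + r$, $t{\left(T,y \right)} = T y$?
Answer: $6641$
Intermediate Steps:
$f{\left(v,r \right)} = r + v$
$W = 18$ ($W = 2 \left(\left(-2\right) \left(-3\right) + 3\right) = 2 \left(6 + 3\right) = 2 \cdot 9 = 18$)
$370 W + f{\left(-11,-8 \right)} = 370 \cdot 18 - 19 = 6660 - 19 = 6641$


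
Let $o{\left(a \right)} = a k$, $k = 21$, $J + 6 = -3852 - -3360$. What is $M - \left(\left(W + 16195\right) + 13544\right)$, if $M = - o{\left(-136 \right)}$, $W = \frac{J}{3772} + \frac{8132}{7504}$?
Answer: $- \frac{47559538601}{1769068} \approx -26884.0$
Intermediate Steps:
$J = -498$ ($J = -6 - 492 = -498$)
$o{\left(a \right)} = 21 a$ ($o{\left(a \right)} = a 21 = 21 a$)
$W = \frac{1683557}{1769068}$ ($W = - \frac{498}{3772} + \frac{8132}{7504} = \left(-498\right) \frac{1}{3772} + 8132 \cdot \frac{1}{7504} = - \frac{249}{1886} + \frac{2033}{1876} = \frac{1683557}{1769068} \approx 0.95166$)
$M = 2856$ ($M = - 21 \left(-136\right) = \left(-1\right) \left(-2856\right) = 2856$)
$M - \left(\left(W + 16195\right) + 13544\right) = 2856 - \left(\left(\frac{1683557}{1769068} + 16195\right) + 13544\right) = 2856 - \left(\frac{28651739817}{1769068} + 13544\right) = 2856 - \frac{52611996809}{1769068} = - \frac{47559538601}{1769068}$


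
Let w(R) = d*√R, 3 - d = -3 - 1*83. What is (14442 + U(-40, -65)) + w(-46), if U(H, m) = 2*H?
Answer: 14362 + 89*I*√46 ≈ 14362.0 + 603.63*I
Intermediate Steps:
d = 89 (d = 3 - (-3 - 1*83) = 3 - (-3 - 83) = 3 - 1*(-86) = 3 + 86 = 89)
w(R) = 89*√R
(14442 + U(-40, -65)) + w(-46) = (14442 + 2*(-40)) + 89*√(-46) = (14442 - 80) + 89*(I*√46) = 14362 + 89*I*√46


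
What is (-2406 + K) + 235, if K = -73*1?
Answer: -2244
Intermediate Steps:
K = -73
(-2406 + K) + 235 = (-2406 - 73) + 235 = -2479 + 235 = -2244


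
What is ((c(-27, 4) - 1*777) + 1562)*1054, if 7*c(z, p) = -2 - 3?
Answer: 5786460/7 ≈ 8.2664e+5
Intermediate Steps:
c(z, p) = -5/7 (c(z, p) = (-2 - 3)/7 = (⅐)*(-5) = -5/7)
((c(-27, 4) - 1*777) + 1562)*1054 = ((-5/7 - 1*777) + 1562)*1054 = ((-5/7 - 777) + 1562)*1054 = (-5444/7 + 1562)*1054 = (5490/7)*1054 = 5786460/7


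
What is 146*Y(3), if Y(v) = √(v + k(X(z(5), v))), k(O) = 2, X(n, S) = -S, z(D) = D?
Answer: 146*√5 ≈ 326.47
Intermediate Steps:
Y(v) = √(2 + v) (Y(v) = √(v + 2) = √(2 + v))
146*Y(3) = 146*√(2 + 3) = 146*√5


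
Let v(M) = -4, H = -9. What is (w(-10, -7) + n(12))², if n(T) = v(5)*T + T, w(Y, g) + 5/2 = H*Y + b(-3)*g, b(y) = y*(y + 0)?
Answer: 529/4 ≈ 132.25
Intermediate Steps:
b(y) = y² (b(y) = y*y = y²)
w(Y, g) = -5/2 - 9*Y + 9*g (w(Y, g) = -5/2 + (-9*Y + (-3)²*g) = -5/2 + (-9*Y + 9*g) = -5/2 - 9*Y + 9*g)
n(T) = -3*T (n(T) = -4*T + T = -3*T)
(w(-10, -7) + n(12))² = ((-5/2 - 9*(-10) + 9*(-7)) - 3*12)² = ((-5/2 + 90 - 63) - 36)² = (49/2 - 36)² = (-23/2)² = 529/4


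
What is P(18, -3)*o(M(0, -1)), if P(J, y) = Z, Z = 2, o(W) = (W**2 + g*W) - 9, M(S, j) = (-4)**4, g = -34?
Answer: 113646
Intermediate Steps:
M(S, j) = 256
o(W) = -9 + W**2 - 34*W (o(W) = (W**2 - 34*W) - 9 = -9 + W**2 - 34*W)
P(J, y) = 2
P(18, -3)*o(M(0, -1)) = 2*(-9 + 256**2 - 34*256) = 2*(-9 + 65536 - 8704) = 2*56823 = 113646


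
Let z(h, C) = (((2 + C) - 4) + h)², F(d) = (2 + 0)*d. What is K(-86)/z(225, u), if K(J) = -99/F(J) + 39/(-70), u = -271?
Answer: 37/4623360 ≈ 8.0028e-6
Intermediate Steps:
F(d) = 2*d
K(J) = -39/70 - 99/(2*J) (K(J) = -99*1/(2*J) + 39/(-70) = -99/(2*J) + 39*(-1/70) = -99/(2*J) - 39/70 = -39/70 - 99/(2*J))
z(h, C) = (-2 + C + h)² (z(h, C) = ((-2 + C) + h)² = (-2 + C + h)²)
K(-86)/z(225, u) = ((3/70)*(-1155 - 13*(-86))/(-86))/((-2 - 271 + 225)²) = ((3/70)*(-1/86)*(-1155 + 1118))/((-48)²) = ((3/70)*(-1/86)*(-37))/2304 = (111/6020)*(1/2304) = 37/4623360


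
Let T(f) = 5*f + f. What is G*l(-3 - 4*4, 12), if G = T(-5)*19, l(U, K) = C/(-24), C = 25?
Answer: 2375/4 ≈ 593.75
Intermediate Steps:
T(f) = 6*f
l(U, K) = -25/24 (l(U, K) = 25/(-24) = 25*(-1/24) = -25/24)
G = -570 (G = (6*(-5))*19 = -30*19 = -570)
G*l(-3 - 4*4, 12) = -570*(-25/24) = 2375/4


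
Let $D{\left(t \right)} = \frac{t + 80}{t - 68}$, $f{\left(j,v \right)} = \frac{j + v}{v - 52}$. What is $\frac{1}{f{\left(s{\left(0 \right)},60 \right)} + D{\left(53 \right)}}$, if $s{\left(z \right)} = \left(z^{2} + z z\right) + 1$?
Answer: $- \frac{120}{149} \approx -0.80537$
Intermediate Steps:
$s{\left(z \right)} = 1 + 2 z^{2}$ ($s{\left(z \right)} = \left(z^{2} + z^{2}\right) + 1 = 2 z^{2} + 1 = 1 + 2 z^{2}$)
$f{\left(j,v \right)} = \frac{j + v}{-52 + v}$
$D{\left(t \right)} = \frac{80 + t}{-68 + t}$
$\frac{1}{f{\left(s{\left(0 \right)},60 \right)} + D{\left(53 \right)}} = \frac{1}{\frac{\left(1 + 2 \cdot 0^{2}\right) + 60}{-52 + 60} + \frac{80 + 53}{-68 + 53}} = \frac{1}{\frac{\left(1 + 2 \cdot 0\right) + 60}{8} + \frac{1}{-15} \cdot 133} = \frac{1}{\frac{\left(1 + 0\right) + 60}{8} - \frac{133}{15}} = \frac{1}{\frac{1 + 60}{8} - \frac{133}{15}} = \frac{1}{\frac{1}{8} \cdot 61 - \frac{133}{15}} = \frac{1}{\frac{61}{8} - \frac{133}{15}} = \frac{1}{- \frac{149}{120}} = - \frac{120}{149}$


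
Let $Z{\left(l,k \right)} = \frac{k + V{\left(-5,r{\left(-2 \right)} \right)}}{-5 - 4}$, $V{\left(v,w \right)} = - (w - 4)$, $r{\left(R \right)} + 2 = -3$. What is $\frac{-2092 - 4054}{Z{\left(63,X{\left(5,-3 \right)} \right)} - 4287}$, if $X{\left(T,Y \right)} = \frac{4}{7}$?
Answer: $\frac{193599}{135074} \approx 1.4333$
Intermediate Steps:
$r{\left(R \right)} = -5$ ($r{\left(R \right)} = -2 - 3 = -5$)
$V{\left(v,w \right)} = 4 - w$ ($V{\left(v,w \right)} = - (-4 + w) = 4 - w$)
$X{\left(T,Y \right)} = \frac{4}{7}$ ($X{\left(T,Y \right)} = 4 \cdot \frac{1}{7} = \frac{4}{7}$)
$Z{\left(l,k \right)} = -1 - \frac{k}{9}$ ($Z{\left(l,k \right)} = \frac{k + \left(4 - -5\right)}{-5 - 4} = \frac{k + \left(4 + 5\right)}{-9} = \left(k + 9\right) \left(- \frac{1}{9}\right) = \left(9 + k\right) \left(- \frac{1}{9}\right) = -1 - \frac{k}{9}$)
$\frac{-2092 - 4054}{Z{\left(63,X{\left(5,-3 \right)} \right)} - 4287} = \frac{-2092 - 4054}{\left(-1 - \frac{4}{63}\right) - 4287} = - \frac{6146}{\left(-1 - \frac{4}{63}\right) - 4287} = - \frac{6146}{- \frac{67}{63} - 4287} = - \frac{6146}{- \frac{270148}{63}} = \left(-6146\right) \left(- \frac{63}{270148}\right) = \frac{193599}{135074}$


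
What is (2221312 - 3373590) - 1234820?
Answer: -2387098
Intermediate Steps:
(2221312 - 3373590) - 1234820 = -1152278 - 1234820 = -2387098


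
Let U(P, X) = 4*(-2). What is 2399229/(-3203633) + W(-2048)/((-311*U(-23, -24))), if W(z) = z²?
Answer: 1678880178085/996329863 ≈ 1685.1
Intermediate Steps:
U(P, X) = -8
2399229/(-3203633) + W(-2048)/((-311*U(-23, -24))) = 2399229/(-3203633) + (-2048)²/((-311*(-8))) = 2399229*(-1/3203633) + 4194304/2488 = -2399229/3203633 + 4194304*(1/2488) = -2399229/3203633 + 524288/311 = 1678880178085/996329863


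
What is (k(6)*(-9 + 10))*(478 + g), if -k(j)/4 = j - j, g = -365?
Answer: 0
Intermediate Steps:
k(j) = 0 (k(j) = -4*(j - j) = -4*0 = 0)
(k(6)*(-9 + 10))*(478 + g) = (0*(-9 + 10))*(478 - 365) = (0*1)*113 = 0*113 = 0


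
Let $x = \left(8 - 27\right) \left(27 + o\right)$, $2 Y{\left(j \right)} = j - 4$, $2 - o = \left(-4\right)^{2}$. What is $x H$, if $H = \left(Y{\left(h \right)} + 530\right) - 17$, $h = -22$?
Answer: $-123500$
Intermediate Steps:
$o = -14$ ($o = 2 - \left(-4\right)^{2} = 2 - 16 = -14$)
$Y{\left(j \right)} = -2 + \frac{j}{2}$ ($Y{\left(j \right)} = \frac{j - 4}{2} = \frac{-4 + j}{2} = -2 + \frac{j}{2}$)
$x = -247$ ($x = \left(8 - 27\right) \left(27 - 14\right) = \left(-19\right) 13 = -247$)
$H = 500$ ($H = \left(\left(-2 + \frac{1}{2} \left(-22\right)\right) + 530\right) - 17 = \left(\left(-2 - 11\right) + 530\right) - 17 = \left(-13 + 530\right) - 17 = 517 - 17 = 500$)
$x H = \left(-247\right) 500 = -123500$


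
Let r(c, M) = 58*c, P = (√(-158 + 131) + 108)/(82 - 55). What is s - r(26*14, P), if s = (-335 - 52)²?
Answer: 128657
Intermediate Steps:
s = 149769 (s = (-387)² = 149769)
P = 4 + I*√3/9 (P = (√(-27) + 108)/27 = (3*I*√3 + 108)*(1/27) = (108 + 3*I*√3)*(1/27) = 4 + I*√3/9 ≈ 4.0 + 0.19245*I)
s - r(26*14, P) = 149769 - 58*26*14 = 149769 - 58*364 = 149769 - 1*21112 = 149769 - 21112 = 128657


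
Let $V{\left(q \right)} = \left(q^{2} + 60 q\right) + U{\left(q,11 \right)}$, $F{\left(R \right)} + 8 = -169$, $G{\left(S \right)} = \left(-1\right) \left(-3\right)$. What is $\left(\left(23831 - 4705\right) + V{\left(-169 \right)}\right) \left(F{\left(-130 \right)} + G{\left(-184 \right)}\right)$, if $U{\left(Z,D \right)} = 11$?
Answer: $-6535092$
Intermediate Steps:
$G{\left(S \right)} = 3$
$F{\left(R \right)} = -177$ ($F{\left(R \right)} = -8 - 169 = -177$)
$V{\left(q \right)} = 11 + q^{2} + 60 q$ ($V{\left(q \right)} = \left(q^{2} + 60 q\right) + 11 = 11 + q^{2} + 60 q$)
$\left(\left(23831 - 4705\right) + V{\left(-169 \right)}\right) \left(F{\left(-130 \right)} + G{\left(-184 \right)}\right) = \left(\left(23831 - 4705\right) + \left(11 + \left(-169\right)^{2} + 60 \left(-169\right)\right)\right) \left(-177 + 3\right) = \left(\left(23831 - 4705\right) + \left(11 + 28561 - 10140\right)\right) \left(-174\right) = \left(19126 + 18432\right) \left(-174\right) = 37558 \left(-174\right) = -6535092$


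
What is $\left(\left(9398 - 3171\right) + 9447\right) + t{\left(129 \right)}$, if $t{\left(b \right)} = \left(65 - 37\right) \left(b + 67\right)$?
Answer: $21162$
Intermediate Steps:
$t{\left(b \right)} = 1876 + 28 b$ ($t{\left(b \right)} = 28 \left(67 + b\right) = 1876 + 28 b$)
$\left(\left(9398 - 3171\right) + 9447\right) + t{\left(129 \right)} = \left(\left(9398 - 3171\right) + 9447\right) + \left(1876 + 28 \cdot 129\right) = \left(\left(9398 - 3171\right) + 9447\right) + \left(1876 + 3612\right) = \left(6227 + 9447\right) + 5488 = 15674 + 5488 = 21162$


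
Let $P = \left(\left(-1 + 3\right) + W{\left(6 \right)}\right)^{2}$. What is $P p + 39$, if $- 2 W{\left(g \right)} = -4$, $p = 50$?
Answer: $839$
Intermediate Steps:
$W{\left(g \right)} = 2$ ($W{\left(g \right)} = \left(- \frac{1}{2}\right) \left(-4\right) = 2$)
$P = 16$ ($P = \left(\left(-1 + 3\right) + 2\right)^{2} = \left(2 + 2\right)^{2} = 4^{2} = 16$)
$P p + 39 = 16 \cdot 50 + 39 = 800 + 39 = 839$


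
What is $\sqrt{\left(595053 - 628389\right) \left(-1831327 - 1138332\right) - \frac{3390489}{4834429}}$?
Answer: $\frac{9 \sqrt{28564420939589129442563}}{4834429} \approx 3.1464 \cdot 10^{5}$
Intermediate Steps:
$\sqrt{\left(595053 - 628389\right) \left(-1831327 - 1138332\right) - \frac{3390489}{4834429}} = \sqrt{\left(-33336\right) \left(-2969659\right) - \frac{3390489}{4834429}} = \sqrt{98996552424 - \frac{3390489}{4834429}} = \sqrt{\frac{478591803935215407}{4834429}} = \frac{9 \sqrt{28564420939589129442563}}{4834429}$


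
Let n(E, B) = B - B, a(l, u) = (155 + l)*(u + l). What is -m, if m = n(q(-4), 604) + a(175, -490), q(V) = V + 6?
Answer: 103950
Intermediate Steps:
a(l, u) = (155 + l)*(l + u)
q(V) = 6 + V
n(E, B) = 0
m = -103950 (m = 0 + (175**2 + 155*175 + 155*(-490) + 175*(-490)) = 0 + (30625 + 27125 - 75950 - 85750) = 0 - 103950 = -103950)
-m = -1*(-103950) = 103950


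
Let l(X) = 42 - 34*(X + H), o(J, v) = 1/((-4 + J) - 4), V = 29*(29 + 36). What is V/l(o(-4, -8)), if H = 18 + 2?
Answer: -11310/3811 ≈ -2.9677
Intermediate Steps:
H = 20
V = 1885 (V = 29*65 = 1885)
o(J, v) = 1/(-8 + J)
l(X) = -638 - 34*X (l(X) = 42 - 34*(X + 20) = 42 - 34*(20 + X) = 42 - (680 + 34*X) = 42 + (-680 - 34*X) = -638 - 34*X)
V/l(o(-4, -8)) = 1885/(-638 - 34/(-8 - 4)) = 1885/(-638 - 34/(-12)) = 1885/(-638 - 34*(-1/12)) = 1885/(-638 + 17/6) = 1885/(-3811/6) = 1885*(-6/3811) = -11310/3811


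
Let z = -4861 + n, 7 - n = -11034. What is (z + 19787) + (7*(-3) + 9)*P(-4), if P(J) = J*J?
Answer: 25775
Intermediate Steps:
n = 11041 (n = 7 - 1*(-11034) = 7 + 11034 = 11041)
P(J) = J**2
z = 6180 (z = -4861 + 11041 = 6180)
(z + 19787) + (7*(-3) + 9)*P(-4) = (6180 + 19787) + (7*(-3) + 9)*(-4)**2 = 25967 + (-21 + 9)*16 = 25967 - 12*16 = 25967 - 192 = 25775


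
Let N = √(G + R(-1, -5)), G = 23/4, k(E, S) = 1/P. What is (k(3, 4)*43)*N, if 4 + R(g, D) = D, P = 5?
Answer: 43*I*√13/10 ≈ 15.504*I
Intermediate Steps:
R(g, D) = -4 + D
k(E, S) = ⅕ (k(E, S) = 1/5 = ⅕)
G = 23/4 (G = 23*(¼) = 23/4 ≈ 5.7500)
N = I*√13/2 (N = √(23/4 + (-4 - 5)) = √(23/4 - 9) = √(-13/4) = I*√13/2 ≈ 1.8028*I)
(k(3, 4)*43)*N = ((⅕)*43)*(I*√13/2) = 43*(I*√13/2)/5 = 43*I*√13/10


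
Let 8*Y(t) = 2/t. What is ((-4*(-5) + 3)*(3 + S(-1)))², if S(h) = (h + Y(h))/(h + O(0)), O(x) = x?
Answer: 152881/16 ≈ 9555.1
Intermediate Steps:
Y(t) = 1/(4*t) (Y(t) = (2/t)/8 = 1/(4*t))
S(h) = (h + 1/(4*h))/h (S(h) = (h + 1/(4*h))/(h + 0) = (h + 1/(4*h))/h)
((-4*(-5) + 3)*(3 + S(-1)))² = ((-4*(-5) + 3)*(3 + (1 + (¼)/(-1)²)))² = ((20 + 3)*(3 + (1 + (¼)*1)))² = (23*(3 + (1 + ¼)))² = (23*(3 + 5/4))² = (23*(17/4))² = (391/4)² = 152881/16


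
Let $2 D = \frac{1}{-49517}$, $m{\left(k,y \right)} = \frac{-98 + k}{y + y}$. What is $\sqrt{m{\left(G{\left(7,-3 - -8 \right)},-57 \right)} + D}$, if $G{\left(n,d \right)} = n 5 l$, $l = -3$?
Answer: $\frac{\sqrt{83938340847}}{217113} \approx 1.3344$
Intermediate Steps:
$G{\left(n,d \right)} = - 15 n$ ($G{\left(n,d \right)} = n 5 \left(-3\right) = 5 n \left(-3\right) = - 15 n$)
$m{\left(k,y \right)} = \frac{-98 + k}{2 y}$
$D = - \frac{1}{99034}$ ($D = \frac{1}{2 \left(-49517\right)} = \frac{1}{2} \left(- \frac{1}{49517}\right) = - \frac{1}{99034} \approx -1.0098 \cdot 10^{-5}$)
$\sqrt{m{\left(G{\left(7,-3 - -8 \right)},-57 \right)} + D} = \sqrt{\frac{-98 - 105}{2 \left(-57\right)} - \frac{1}{99034}} = \sqrt{\frac{1}{2} \left(- \frac{1}{57}\right) \left(-98 - 105\right) - \frac{1}{99034}} = \sqrt{\frac{1}{2} \left(- \frac{1}{57}\right) \left(-203\right) - \frac{1}{99034}} = \sqrt{\frac{203}{114} - \frac{1}{99034}} = \sqrt{\frac{5025947}{2822469}} = \frac{\sqrt{83938340847}}{217113}$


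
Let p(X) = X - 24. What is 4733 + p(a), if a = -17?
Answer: 4692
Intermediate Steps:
p(X) = -24 + X
4733 + p(a) = 4733 + (-24 - 17) = 4733 - 41 = 4692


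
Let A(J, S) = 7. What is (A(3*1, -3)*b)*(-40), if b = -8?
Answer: 2240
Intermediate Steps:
(A(3*1, -3)*b)*(-40) = (7*(-8))*(-40) = -56*(-40) = 2240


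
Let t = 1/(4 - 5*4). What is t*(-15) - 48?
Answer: -753/16 ≈ -47.063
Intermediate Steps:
t = -1/16 (t = 1/(4 - 20) = 1/(-16) = -1/16 ≈ -0.062500)
t*(-15) - 48 = -1/16*(-15) - 48 = 15/16 - 48 = -753/16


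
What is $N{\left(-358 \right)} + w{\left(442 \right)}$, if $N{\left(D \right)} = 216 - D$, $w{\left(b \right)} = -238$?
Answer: $336$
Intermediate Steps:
$N{\left(-358 \right)} + w{\left(442 \right)} = \left(216 - -358\right) - 238 = \left(216 + 358\right) - 238 = 574 - 238 = 336$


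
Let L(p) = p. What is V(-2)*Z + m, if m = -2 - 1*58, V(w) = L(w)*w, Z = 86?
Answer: 284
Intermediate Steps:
V(w) = w**2 (V(w) = w*w = w**2)
m = -60 (m = -2 - 58 = -60)
V(-2)*Z + m = (-2)**2*86 - 60 = 4*86 - 60 = 344 - 60 = 284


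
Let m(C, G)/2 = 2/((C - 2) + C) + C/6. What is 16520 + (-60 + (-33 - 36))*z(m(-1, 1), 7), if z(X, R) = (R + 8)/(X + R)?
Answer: 275035/17 ≈ 16179.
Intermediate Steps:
m(C, G) = 4/(-2 + 2*C) + C/3 (m(C, G) = 2*(2/((C - 2) + C) + C/6) = 2*(2/((-2 + C) + C) + C*(1/6)) = 2*(2/(-2 + 2*C) + C/6) = 4/(-2 + 2*C) + C/3)
z(X, R) = (8 + R)/(R + X)
16520 + (-60 + (-33 - 36))*z(m(-1, 1), 7) = 16520 + (-60 + (-33 - 36))*((8 + 7)/(7 + (6 + (-1)**2 - 1*(-1))/(3*(-1 - 1)))) = 16520 + (-60 - 69)*(15/(7 + (1/3)*(6 + 1 + 1)/(-2))) = 16520 - 129*15/(7 + (1/3)*(-1/2)*8) = 16520 - 129*15/(7 - 4/3) = 16520 - 129*15/17/3 = 16520 - 387*15/17 = 16520 - 129*45/17 = 16520 - 5805/17 = 275035/17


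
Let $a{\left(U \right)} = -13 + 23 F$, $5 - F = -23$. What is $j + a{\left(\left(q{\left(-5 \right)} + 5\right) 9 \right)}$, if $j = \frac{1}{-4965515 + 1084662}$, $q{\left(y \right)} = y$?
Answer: $\frac{2448818242}{3880853} \approx 631.0$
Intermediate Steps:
$F = 28$ ($F = 5 - -23 = 5 + 23 = 28$)
$j = - \frac{1}{3880853}$ ($j = \frac{1}{-3880853} = - \frac{1}{3880853} \approx -2.5768 \cdot 10^{-7}$)
$a{\left(U \right)} = 631$ ($a{\left(U \right)} = -13 + 23 \cdot 28 = -13 + 644 = 631$)
$j + a{\left(\left(q{\left(-5 \right)} + 5\right) 9 \right)} = - \frac{1}{3880853} + 631 = \frac{2448818242}{3880853}$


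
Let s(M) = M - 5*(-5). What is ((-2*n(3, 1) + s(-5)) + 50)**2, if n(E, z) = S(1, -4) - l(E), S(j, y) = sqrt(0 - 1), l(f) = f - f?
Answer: 4896 - 280*I ≈ 4896.0 - 280.0*I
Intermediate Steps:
l(f) = 0
S(j, y) = I (S(j, y) = sqrt(-1) = I)
n(E, z) = I (n(E, z) = I - 1*0 = I + 0 = I)
s(M) = 25 + M (s(M) = M + 25 = 25 + M)
((-2*n(3, 1) + s(-5)) + 50)**2 = ((-2*I + (25 - 5)) + 50)**2 = ((-2*I + 20) + 50)**2 = ((20 - 2*I) + 50)**2 = (70 - 2*I)**2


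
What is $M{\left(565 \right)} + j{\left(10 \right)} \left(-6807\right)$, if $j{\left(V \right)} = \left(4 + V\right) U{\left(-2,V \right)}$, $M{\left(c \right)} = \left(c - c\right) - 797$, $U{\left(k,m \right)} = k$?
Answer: $189799$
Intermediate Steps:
$M{\left(c \right)} = -797$ ($M{\left(c \right)} = 0 - 797 = -797$)
$j{\left(V \right)} = -8 - 2 V$ ($j{\left(V \right)} = \left(4 + V\right) \left(-2\right) = -8 - 2 V$)
$M{\left(565 \right)} + j{\left(10 \right)} \left(-6807\right) = -797 + \left(-8 - 20\right) \left(-6807\right) = -797 - -190596 = -797 + 190596 = 189799$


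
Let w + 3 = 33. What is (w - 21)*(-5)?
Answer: -45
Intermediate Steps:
w = 30 (w = -3 + 33 = 30)
(w - 21)*(-5) = (30 - 21)*(-5) = 9*(-5) = -45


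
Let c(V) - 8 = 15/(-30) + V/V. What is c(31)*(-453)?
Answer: -7701/2 ≈ -3850.5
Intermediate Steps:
c(V) = 17/2 (c(V) = 8 + (15/(-30) + V/V) = 8 + (15*(-1/30) + 1) = 8 + (-½ + 1) = 8 + ½ = 17/2)
c(31)*(-453) = (17/2)*(-453) = -7701/2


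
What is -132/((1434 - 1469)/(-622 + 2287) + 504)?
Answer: -43956/167825 ≈ -0.26192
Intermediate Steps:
-132/((1434 - 1469)/(-622 + 2287) + 504) = -132/(-35/1665 + 504) = -132/(-35*1/1665 + 504) = -132/(-7/333 + 504) = -132/167825/333 = -132*333/167825 = -43956/167825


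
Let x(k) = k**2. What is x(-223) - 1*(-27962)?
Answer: 77691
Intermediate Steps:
x(-223) - 1*(-27962) = (-223)**2 - 1*(-27962) = 49729 + 27962 = 77691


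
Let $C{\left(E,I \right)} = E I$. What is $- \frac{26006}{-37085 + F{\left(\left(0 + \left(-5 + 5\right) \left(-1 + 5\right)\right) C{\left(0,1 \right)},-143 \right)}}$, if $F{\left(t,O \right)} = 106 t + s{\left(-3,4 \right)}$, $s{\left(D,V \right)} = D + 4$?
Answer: $\frac{13003}{18542} \approx 0.70127$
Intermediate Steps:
$s{\left(D,V \right)} = 4 + D$
$F{\left(t,O \right)} = 1 + 106 t$ ($F{\left(t,O \right)} = 106 t + \left(4 - 3\right) = 106 t + 1 = 1 + 106 t$)
$- \frac{26006}{-37085 + F{\left(\left(0 + \left(-5 + 5\right) \left(-1 + 5\right)\right) C{\left(0,1 \right)},-143 \right)}} = - \frac{26006}{-37085 + \left(1 + 106 \left(0 + \left(-5 + 5\right) \left(-1 + 5\right)\right) 0 \cdot 1\right)} = - \frac{26006}{-37085 + \left(1 + 106 \left(0 + 0 \cdot 4\right) 0\right)} = - \frac{26006}{-37085 + \left(1 + 106 \left(0 + 0\right) 0\right)} = - \frac{26006}{-37085 + \left(1 + 106 \cdot 0 \cdot 0\right)} = - \frac{26006}{-37085 + \left(1 + 106 \cdot 0\right)} = - \frac{26006}{-37085 + \left(1 + 0\right)} = - \frac{26006}{-37085 + 1} = - \frac{26006}{-37084} = \left(-26006\right) \left(- \frac{1}{37084}\right) = \frac{13003}{18542}$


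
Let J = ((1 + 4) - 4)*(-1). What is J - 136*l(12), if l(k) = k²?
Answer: -19585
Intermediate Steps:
J = -1 (J = (5 - 4)*(-1) = 1*(-1) = -1)
J - 136*l(12) = -1 - 136*12² = -1 - 136*144 = -1 - 19584 = -19585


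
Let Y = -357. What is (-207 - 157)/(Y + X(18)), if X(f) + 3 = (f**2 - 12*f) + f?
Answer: 14/9 ≈ 1.5556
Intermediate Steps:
X(f) = -3 + f**2 - 11*f (X(f) = -3 + ((f**2 - 12*f) + f) = -3 + (f**2 - 11*f) = -3 + f**2 - 11*f)
(-207 - 157)/(Y + X(18)) = (-207 - 157)/(-357 + (-3 + 18**2 - 11*18)) = -364/(-357 + (-3 + 324 - 198)) = -364/(-357 + 123) = -364/(-234) = -364*(-1/234) = 14/9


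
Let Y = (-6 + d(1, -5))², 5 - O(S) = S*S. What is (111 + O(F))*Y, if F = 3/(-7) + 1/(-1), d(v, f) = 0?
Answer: 201024/49 ≈ 4102.5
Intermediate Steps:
F = -10/7 (F = 3*(-⅐) + 1*(-1) = -3/7 - 1 = -10/7 ≈ -1.4286)
O(S) = 5 - S² (O(S) = 5 - S*S = 5 - S²)
Y = 36 (Y = (-6 + 0)² = (-6)² = 36)
(111 + O(F))*Y = (111 + (5 - (-10/7)²))*36 = (111 + (5 - 1*100/49))*36 = (111 + (5 - 100/49))*36 = (111 + 145/49)*36 = (5584/49)*36 = 201024/49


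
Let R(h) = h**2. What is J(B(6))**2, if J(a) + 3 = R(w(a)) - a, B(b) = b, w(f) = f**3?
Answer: 2175942609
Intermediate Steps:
J(a) = -3 + a**6 - a (J(a) = -3 + ((a**3)**2 - a) = -3 + (a**6 - a) = -3 + a**6 - a)
J(B(6))**2 = (-3 + 6**6 - 1*6)**2 = (-3 + 46656 - 6)**2 = 46647**2 = 2175942609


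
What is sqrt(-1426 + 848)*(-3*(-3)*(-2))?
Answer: -306*I*sqrt(2) ≈ -432.75*I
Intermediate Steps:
sqrt(-1426 + 848)*(-3*(-3)*(-2)) = sqrt(-578)*(9*(-2)) = (17*I*sqrt(2))*(-18) = -306*I*sqrt(2)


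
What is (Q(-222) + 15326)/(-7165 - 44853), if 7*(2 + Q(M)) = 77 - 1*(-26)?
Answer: -107371/364126 ≈ -0.29487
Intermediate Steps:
Q(M) = 89/7 (Q(M) = -2 + (77 - 1*(-26))/7 = -2 + (77 + 26)/7 = -2 + (1/7)*103 = -2 + 103/7 = 89/7)
(Q(-222) + 15326)/(-7165 - 44853) = (89/7 + 15326)/(-7165 - 44853) = (107371/7)/(-52018) = (107371/7)*(-1/52018) = -107371/364126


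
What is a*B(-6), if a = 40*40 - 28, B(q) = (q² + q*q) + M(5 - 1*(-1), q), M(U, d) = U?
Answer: 122616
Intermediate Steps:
B(q) = 6 + 2*q² (B(q) = (q² + q*q) + (5 - 1*(-1)) = (q² + q²) + (5 + 1) = 2*q² + 6 = 6 + 2*q²)
a = 1572 (a = 1600 - 28 = 1572)
a*B(-6) = 1572*(6 + 2*(-6)²) = 1572*(6 + 2*36) = 1572*(6 + 72) = 1572*78 = 122616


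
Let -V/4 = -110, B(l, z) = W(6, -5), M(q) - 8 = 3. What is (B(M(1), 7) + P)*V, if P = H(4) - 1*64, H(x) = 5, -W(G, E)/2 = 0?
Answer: -25960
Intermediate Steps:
W(G, E) = 0 (W(G, E) = -2*0 = 0)
M(q) = 11 (M(q) = 8 + 3 = 11)
B(l, z) = 0
V = 440 (V = -4*(-110) = 440)
P = -59 (P = 5 - 1*64 = 5 - 64 = -59)
(B(M(1), 7) + P)*V = (0 - 59)*440 = -59*440 = -25960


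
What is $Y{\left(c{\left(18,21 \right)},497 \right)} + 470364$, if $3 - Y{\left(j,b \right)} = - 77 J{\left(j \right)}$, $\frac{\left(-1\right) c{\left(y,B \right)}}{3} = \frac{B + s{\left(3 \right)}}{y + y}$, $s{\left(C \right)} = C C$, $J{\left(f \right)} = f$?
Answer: $\frac{940349}{2} \approx 4.7017 \cdot 10^{5}$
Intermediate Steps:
$s{\left(C \right)} = C^{2}$
$c{\left(y,B \right)} = - \frac{3 \left(9 + B\right)}{2 y}$ ($c{\left(y,B \right)} = - 3 \frac{B + 3^{2}}{y + y} = - 3 \frac{B + 9}{2 y} = - 3 \left(9 + B\right) \frac{1}{2 y} = - 3 \frac{9 + B}{2 y} = - \frac{3 \left(9 + B\right)}{2 y}$)
$Y{\left(j,b \right)} = 3 + 77 j$ ($Y{\left(j,b \right)} = 3 - - 77 j = 3 + 77 j$)
$Y{\left(c{\left(18,21 \right)},497 \right)} + 470364 = \left(3 + 77 \frac{3 \left(-9 - 21\right)}{2 \cdot 18}\right) + 470364 = \left(3 + 77 \cdot \frac{3}{2} \cdot \frac{1}{18} \left(-9 - 21\right)\right) + 470364 = \left(3 + 77 \cdot \frac{3}{2} \cdot \frac{1}{18} \left(-30\right)\right) + 470364 = \left(3 + 77 \left(- \frac{5}{2}\right)\right) + 470364 = \left(3 - \frac{385}{2}\right) + 470364 = - \frac{379}{2} + 470364 = \frac{940349}{2}$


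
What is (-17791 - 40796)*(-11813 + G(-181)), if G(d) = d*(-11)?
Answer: 575441514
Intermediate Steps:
G(d) = -11*d
(-17791 - 40796)*(-11813 + G(-181)) = (-17791 - 40796)*(-11813 - 11*(-181)) = -58587*(-11813 + 1991) = -58587*(-9822) = 575441514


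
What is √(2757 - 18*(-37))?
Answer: √3423 ≈ 58.506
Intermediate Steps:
√(2757 - 18*(-37)) = √(2757 + 666) = √3423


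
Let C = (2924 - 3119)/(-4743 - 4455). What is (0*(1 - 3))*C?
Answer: 0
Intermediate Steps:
C = 65/3066 (C = -195/(-9198) = -195*(-1/9198) = 65/3066 ≈ 0.021200)
(0*(1 - 3))*C = (0*(1 - 3))*(65/3066) = (0*(-2))*(65/3066) = 0*(65/3066) = 0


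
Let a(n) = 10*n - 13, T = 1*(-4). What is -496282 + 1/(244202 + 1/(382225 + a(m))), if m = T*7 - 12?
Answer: -46272963465653238/93239254025 ≈ -4.9628e+5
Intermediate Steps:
T = -4
m = -40 (m = -4*7 - 12 = -28 - 12 = -40)
a(n) = -13 + 10*n
-496282 + 1/(244202 + 1/(382225 + a(m))) = -496282 + 1/(244202 + 1/(382225 + (-13 + 10*(-40)))) = -496282 + 1/(244202 + 1/(382225 + (-13 - 400))) = -496282 + 1/(244202 + 1/(382225 - 413)) = -496282 + 1/(244202 + 1/381812) = -496282 + 1/(93239254025/381812) = -496282 + 381812/93239254025 = -46272963465653238/93239254025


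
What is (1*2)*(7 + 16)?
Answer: 46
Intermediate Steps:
(1*2)*(7 + 16) = 2*23 = 46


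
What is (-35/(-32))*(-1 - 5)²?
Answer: 315/8 ≈ 39.375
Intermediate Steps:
(-35/(-32))*(-1 - 5)² = -1/32*(-35)*(-6)² = (35/32)*36 = 315/8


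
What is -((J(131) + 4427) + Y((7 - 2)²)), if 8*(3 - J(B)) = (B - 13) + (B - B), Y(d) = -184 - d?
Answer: -16825/4 ≈ -4206.3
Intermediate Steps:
J(B) = 37/8 - B/8 (J(B) = 3 - ((B - 13) + (B - B))/8 = 3 - ((-13 + B) + 0)/8 = 3 - (-13 + B)/8 = 3 + (13/8 - B/8) = 37/8 - B/8)
-((J(131) + 4427) + Y((7 - 2)²)) = -(((37/8 - ⅛*131) + 4427) + (-184 - (7 - 2)²)) = -(((37/8 - 131/8) + 4427) + (-184 - 1*5²)) = -((-47/4 + 4427) + (-184 - 1*25)) = -(17661/4 + (-184 - 25)) = -(17661/4 - 209) = -1*16825/4 = -16825/4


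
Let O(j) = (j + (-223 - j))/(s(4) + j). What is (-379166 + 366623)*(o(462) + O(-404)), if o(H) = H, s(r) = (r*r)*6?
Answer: -1787615817/308 ≈ -5.8039e+6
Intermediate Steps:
s(r) = 6*r² (s(r) = r²*6 = 6*r²)
O(j) = -223/(96 + j) (O(j) = (j + (-223 - j))/(6*4² + j) = -223/(6*16 + j) = -223/(96 + j))
(-379166 + 366623)*(o(462) + O(-404)) = (-379166 + 366623)*(462 - 223/(96 - 404)) = -12543*(462 - 223/(-308)) = -12543*(462 - 223*(-1/308)) = -12543*(462 + 223/308) = -12543*142519/308 = -1787615817/308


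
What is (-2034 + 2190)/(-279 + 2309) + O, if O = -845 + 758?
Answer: -88227/1015 ≈ -86.923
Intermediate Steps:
O = -87
(-2034 + 2190)/(-279 + 2309) + O = (-2034 + 2190)/(-279 + 2309) - 87 = 156/2030 - 87 = 156*(1/2030) - 87 = 78/1015 - 87 = -88227/1015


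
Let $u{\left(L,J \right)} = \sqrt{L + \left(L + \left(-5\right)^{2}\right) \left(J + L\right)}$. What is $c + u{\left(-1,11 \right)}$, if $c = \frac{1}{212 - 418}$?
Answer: $- \frac{1}{206} + \sqrt{239} \approx 15.455$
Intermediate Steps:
$u{\left(L,J \right)} = \sqrt{L + \left(25 + L\right) \left(J + L\right)}$ ($u{\left(L,J \right)} = \sqrt{L + \left(L + 25\right) \left(J + L\right)} = \sqrt{L + \left(25 + L\right) \left(J + L\right)}$)
$c = - \frac{1}{206}$ ($c = \frac{1}{-206} = - \frac{1}{206} \approx -0.0048544$)
$c + u{\left(-1,11 \right)} = - \frac{1}{206} + \sqrt{\left(-1\right)^{2} + 25 \cdot 11 + 26 \left(-1\right) + 11 \left(-1\right)} = - \frac{1}{206} + \sqrt{1 + 275 - 26 - 11} = - \frac{1}{206} + \sqrt{239}$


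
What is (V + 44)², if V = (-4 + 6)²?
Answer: 2304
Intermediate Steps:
V = 4 (V = 2² = 4)
(V + 44)² = (4 + 44)² = 48² = 2304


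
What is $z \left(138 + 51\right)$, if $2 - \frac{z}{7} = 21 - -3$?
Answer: $-29106$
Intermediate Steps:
$z = -154$ ($z = 14 - 7 \left(21 - -3\right) = 14 - 7 \left(21 + 3\right) = 14 - 168 = -154$)
$z \left(138 + 51\right) = - 154 \left(138 + 51\right) = \left(-154\right) 189 = -29106$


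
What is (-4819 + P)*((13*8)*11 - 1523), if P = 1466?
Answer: 1270787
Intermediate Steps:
(-4819 + P)*((13*8)*11 - 1523) = (-4819 + 1466)*((13*8)*11 - 1523) = -3353*(104*11 - 1523) = -3353*(1144 - 1523) = -3353*(-379) = 1270787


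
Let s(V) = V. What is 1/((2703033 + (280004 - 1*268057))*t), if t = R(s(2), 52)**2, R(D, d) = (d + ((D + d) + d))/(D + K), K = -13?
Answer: 121/67776760720 ≈ 1.7853e-9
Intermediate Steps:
R(D, d) = (D + 3*d)/(-13 + D) (R(D, d) = (d + ((D + d) + d))/(D - 13) = (d + (D + 2*d))/(-13 + D) = (D + 3*d)/(-13 + D))
t = 24964/121 (t = ((2 + 3*52)/(-13 + 2))**2 = ((2 + 156)/(-11))**2 = (-1/11*158)**2 = (-158/11)**2 = 24964/121 ≈ 206.31)
1/((2703033 + (280004 - 1*268057))*t) = 1/((2703033 + (280004 - 1*268057))*(24964/121)) = (121/24964)/(2703033 + (280004 - 268057)) = (121/24964)/(2703033 + 11947) = (121/24964)/2714980 = (1/2714980)*(121/24964) = 121/67776760720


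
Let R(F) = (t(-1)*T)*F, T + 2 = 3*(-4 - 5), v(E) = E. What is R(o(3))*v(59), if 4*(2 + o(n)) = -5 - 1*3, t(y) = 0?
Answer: 0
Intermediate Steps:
o(n) = -4 (o(n) = -2 + (-5 - 1*3)/4 = -2 + (-5 - 3)/4 = -2 + (¼)*(-8) = -2 - 2 = -4)
T = -29 (T = -2 + 3*(-4 - 5) = -2 + 3*(-9) = -2 - 27 = -29)
R(F) = 0 (R(F) = (0*(-29))*F = 0*F = 0)
R(o(3))*v(59) = 0*59 = 0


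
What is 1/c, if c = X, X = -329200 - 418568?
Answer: -1/747768 ≈ -1.3373e-6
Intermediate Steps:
X = -747768
c = -747768
1/c = 1/(-747768) = -1/747768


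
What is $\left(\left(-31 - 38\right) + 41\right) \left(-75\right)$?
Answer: $2100$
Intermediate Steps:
$\left(\left(-31 - 38\right) + 41\right) \left(-75\right) = \left(-69 + 41\right) \left(-75\right) = \left(-28\right) \left(-75\right) = 2100$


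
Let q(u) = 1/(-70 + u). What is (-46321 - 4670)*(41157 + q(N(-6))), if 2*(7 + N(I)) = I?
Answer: -167890875969/80 ≈ -2.0986e+9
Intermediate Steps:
N(I) = -7 + I/2
(-46321 - 4670)*(41157 + q(N(-6))) = (-46321 - 4670)*(41157 + 1/(-70 + (-7 + (½)*(-6)))) = -50991*(41157 + 1/(-70 + (-7 - 3))) = -50991*(41157 + 1/(-70 - 10)) = -50991*(41157 + 1/(-80)) = -50991*(41157 - 1/80) = -50991*3292559/80 = -167890875969/80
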